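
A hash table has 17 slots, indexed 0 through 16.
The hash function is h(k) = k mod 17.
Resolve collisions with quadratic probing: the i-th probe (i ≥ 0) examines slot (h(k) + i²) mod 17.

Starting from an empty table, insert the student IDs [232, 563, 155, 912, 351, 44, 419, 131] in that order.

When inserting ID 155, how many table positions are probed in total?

232: h=11 → slot 11
563: h=2 → slot 2
155: h=2, probe 2,3 → slot 3
912: h=11, probe 11,12 → slot 12
351: h=11, probe 11,12,15 → slot 15
44: h=10 → slot 10
419: h=11, probe 11,12,15,3,10,2,13 → slot 13
131: h=12, probe 12,13,16 → slot 16
Table: [_, _, 563, 155, _, _, _, _, _, _, 44, 232, 912, 419, _, 351, 131]

2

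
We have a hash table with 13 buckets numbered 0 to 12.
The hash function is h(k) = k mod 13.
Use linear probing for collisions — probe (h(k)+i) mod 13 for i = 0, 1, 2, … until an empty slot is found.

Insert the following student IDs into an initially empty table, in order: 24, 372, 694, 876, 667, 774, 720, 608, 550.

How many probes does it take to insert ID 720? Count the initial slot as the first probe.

5

24: h=11 → slot 11
372: h=8 → slot 8
694: h=5 → slot 5
876: h=5, probe 5,6 → slot 6
667: h=4 → slot 4
774: h=7 → slot 7
720: h=5, probe 5,6,7,8,9 → slot 9
608: h=10 → slot 10
550: h=4, probe 4,5,6,7,8,9,10,11,12 → slot 12
Table: [∅, ∅, ∅, ∅, 667, 694, 876, 774, 372, 720, 608, 24, 550]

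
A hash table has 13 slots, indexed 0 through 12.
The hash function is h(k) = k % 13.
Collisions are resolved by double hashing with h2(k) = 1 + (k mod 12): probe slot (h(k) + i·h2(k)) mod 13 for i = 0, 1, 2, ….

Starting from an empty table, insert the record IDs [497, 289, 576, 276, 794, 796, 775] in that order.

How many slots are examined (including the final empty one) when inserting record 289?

497: h=3 → slot 3
289: h=3, h2=2, probe 3,5 → slot 5
576: h=4 → slot 4
276: h=3, h2=1, probe 3,4,5,6 → slot 6
794: h=1 → slot 1
796: h=3, h2=5, probe 3,8 → slot 8
775: h=8, h2=8, probe 8,3,11 → slot 11
Table: [_, 794, _, 497, 576, 289, 276, _, 796, _, _, 775, _]

2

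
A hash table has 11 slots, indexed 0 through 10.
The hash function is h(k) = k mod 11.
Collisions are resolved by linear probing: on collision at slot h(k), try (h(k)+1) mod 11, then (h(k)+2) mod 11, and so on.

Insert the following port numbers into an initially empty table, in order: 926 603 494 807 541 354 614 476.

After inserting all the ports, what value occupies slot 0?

614

926: h=2 => slot 2
603: h=9 => slot 9
494: h=10 => slot 10
807: h=4 => slot 4
541: h=2, probe 2,3 => slot 3
354: h=2, probe 2,3,4,5 => slot 5
614: h=9, probe 9,10,0 => slot 0
476: h=3, probe 3,4,5,6 => slot 6
Table: [614, _, 926, 541, 807, 354, 476, _, _, 603, 494]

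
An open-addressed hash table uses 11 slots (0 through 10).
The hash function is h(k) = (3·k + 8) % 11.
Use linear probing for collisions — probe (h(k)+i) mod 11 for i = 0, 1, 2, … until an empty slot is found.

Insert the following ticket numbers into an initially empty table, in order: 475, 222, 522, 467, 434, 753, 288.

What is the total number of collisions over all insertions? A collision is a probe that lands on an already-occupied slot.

Insert 475: h=3, slot 3 empty → index 3.
Insert 222: h=3, slot 3 occupied → index 4.
Insert 522: h=1, slot 1 empty → index 1.
Insert 467: h=1, slot 1 occupied → index 2.
Insert 434: h=1, slots 1,2,3,4 occupied → index 5.
Insert 753: h=1, slots 1,2,3,4,5 occupied → index 6.
Insert 288: h=3, slots 3,4,5,6 occupied → index 7.
Table: [_, 522, 467, 475, 222, 434, 753, 288, _, _, _]

15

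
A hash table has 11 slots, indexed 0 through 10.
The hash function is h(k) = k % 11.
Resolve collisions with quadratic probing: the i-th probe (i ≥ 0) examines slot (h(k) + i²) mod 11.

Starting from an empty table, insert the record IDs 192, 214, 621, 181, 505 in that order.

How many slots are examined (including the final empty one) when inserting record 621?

Insert 192: h=5, slot 5 empty → index 5.
Insert 214: h=5, slot 5 occupied → index 6.
Insert 621: h=5, slots 5,6 occupied → index 9.
Insert 181: h=5, slots 5,6,9 occupied → index 3.
Insert 505: h=10, slot 10 empty → index 10.
Table: [., ., ., 181, ., 192, 214, ., ., 621, 505]

3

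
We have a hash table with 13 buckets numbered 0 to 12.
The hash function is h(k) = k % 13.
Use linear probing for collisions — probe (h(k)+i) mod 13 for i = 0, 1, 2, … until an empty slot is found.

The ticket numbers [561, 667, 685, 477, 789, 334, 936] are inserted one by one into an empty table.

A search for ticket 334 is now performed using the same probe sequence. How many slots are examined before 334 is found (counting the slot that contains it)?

Insert 561: h=2, slot 2 empty → index 2.
Insert 667: h=4, slot 4 empty → index 4.
Insert 685: h=9, slot 9 empty → index 9.
Insert 477: h=9, slot 9 occupied → index 10.
Insert 789: h=9, slots 9,10 occupied → index 11.
Insert 334: h=9, slots 9,10,11 occupied → index 12.
Insert 936: h=0, slot 0 empty → index 0.
Table: [936, ., 561, ., 667, ., ., ., ., 685, 477, 789, 334]
Lookup 334: h=9, probe 9,10,11,12 → found at 12.

4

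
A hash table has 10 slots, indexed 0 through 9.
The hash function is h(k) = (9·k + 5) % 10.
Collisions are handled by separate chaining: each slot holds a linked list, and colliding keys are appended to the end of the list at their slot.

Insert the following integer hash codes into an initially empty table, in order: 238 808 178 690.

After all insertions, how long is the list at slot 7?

3

238 → bucket 7
808 → bucket 7 (collision)
178 → bucket 7 (collision)
690 → bucket 5
Final buckets:
0: ∅
1: ∅
2: ∅
3: ∅
4: ∅
5: 690
6: ∅
7: 238 -> 808 -> 178
8: ∅
9: ∅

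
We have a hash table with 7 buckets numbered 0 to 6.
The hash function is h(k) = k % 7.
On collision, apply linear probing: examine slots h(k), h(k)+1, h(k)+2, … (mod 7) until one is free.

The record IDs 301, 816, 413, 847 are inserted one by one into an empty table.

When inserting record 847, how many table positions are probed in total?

301: h=0 => slot 0
816: h=4 => slot 4
413: h=0, probe 0,1 => slot 1
847: h=0, probe 0,1,2 => slot 2
Table: [301, 413, 847, ∅, 816, ∅, ∅]

3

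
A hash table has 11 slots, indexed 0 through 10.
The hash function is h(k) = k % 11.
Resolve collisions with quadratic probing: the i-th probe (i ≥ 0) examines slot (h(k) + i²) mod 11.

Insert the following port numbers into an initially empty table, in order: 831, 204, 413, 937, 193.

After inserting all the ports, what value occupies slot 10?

413

Insert 831: h=6, slot 6 empty -> index 6.
Insert 204: h=6, slot 6 occupied -> index 7.
Insert 413: h=6, slots 6,7 occupied -> index 10.
Insert 937: h=2, slot 2 empty -> index 2.
Insert 193: h=6, slots 6,7,10 occupied -> index 4.
Table: [—, —, 937, —, 193, —, 831, 204, —, —, 413]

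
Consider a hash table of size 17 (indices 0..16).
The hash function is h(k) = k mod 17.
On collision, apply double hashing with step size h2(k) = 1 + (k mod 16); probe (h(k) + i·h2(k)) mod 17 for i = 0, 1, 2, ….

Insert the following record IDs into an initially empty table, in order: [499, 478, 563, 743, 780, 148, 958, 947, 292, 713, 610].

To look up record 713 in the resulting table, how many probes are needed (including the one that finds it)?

499: h=6 -> slot 6
478: h=2 -> slot 2
563: h=2, h2=4, probe 2,6,10 -> slot 10
743: h=12 -> slot 12
780: h=15 -> slot 15
148: h=12, h2=5, probe 12,0 -> slot 0
958: h=6, h2=15, probe 6,4 -> slot 4
947: h=12, h2=4, probe 12,16 -> slot 16
292: h=3 -> slot 3
713: h=16, h2=10, probe 16,9 -> slot 9
610: h=15, h2=3, probe 15,1 -> slot 1
Table: [148, 610, 478, 292, 958, ., 499, ., ., 713, 563, ., 743, ., ., 780, 947]
Lookup 713: h=16, h2=10, probe 16,9 → found at 9.

2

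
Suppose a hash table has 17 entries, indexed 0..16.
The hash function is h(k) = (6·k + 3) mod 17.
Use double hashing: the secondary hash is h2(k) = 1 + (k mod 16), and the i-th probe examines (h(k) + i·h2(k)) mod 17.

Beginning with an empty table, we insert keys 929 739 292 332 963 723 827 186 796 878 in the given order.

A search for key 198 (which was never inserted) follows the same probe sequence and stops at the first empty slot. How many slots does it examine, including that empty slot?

2

Insert 929: h=1, slot 1 empty -> index 1.
Insert 739: h=0, slot 0 empty -> index 0.
Insert 292: h=4, slot 4 empty -> index 4.
Insert 332: h=6, slot 6 empty -> index 6.
Insert 963: h=1, h2=4, slot 1 occupied -> index 5.
Insert 723: h=6, h2=4, slot 6 occupied -> index 10.
Insert 827: h=1, h2=12, slot 1 occupied -> index 13.
Insert 186: h=14, slot 14 empty -> index 14.
Insert 796: h=2, slot 2 empty -> index 2.
Insert 878: h=1, h2=15, slot 1 occupied -> index 16.
Table: [739, 929, 796, _, 292, 963, 332, _, _, _, 723, _, _, 827, 186, _, 878]
Lookup 198: h=1, h2=7, probe 1,8 → slot 8 empty, not found.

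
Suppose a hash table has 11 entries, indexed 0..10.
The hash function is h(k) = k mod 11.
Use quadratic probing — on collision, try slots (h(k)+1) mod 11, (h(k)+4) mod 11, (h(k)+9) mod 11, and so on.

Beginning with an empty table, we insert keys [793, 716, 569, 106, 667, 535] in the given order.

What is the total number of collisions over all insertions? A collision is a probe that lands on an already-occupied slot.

6

Insert 793: h=1, slot 1 empty => index 1.
Insert 716: h=1, slot 1 occupied => index 2.
Insert 569: h=8, slot 8 empty => index 8.
Insert 106: h=7, slot 7 empty => index 7.
Insert 667: h=7, slots 7,8 occupied => index 0.
Insert 535: h=7, slots 7,8,0 occupied => index 5.
Table: [667, 793, 716, ., ., 535, ., 106, 569, ., .]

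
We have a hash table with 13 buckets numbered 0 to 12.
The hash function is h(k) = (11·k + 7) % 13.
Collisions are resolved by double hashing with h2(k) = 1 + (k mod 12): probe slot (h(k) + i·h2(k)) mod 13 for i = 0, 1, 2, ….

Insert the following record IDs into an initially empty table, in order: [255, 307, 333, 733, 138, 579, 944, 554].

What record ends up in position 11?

Insert 255: h=4, slot 4 empty → index 4.
Insert 307: h=4, h2=8, slot 4 occupied → index 12.
Insert 333: h=4, h2=10, slot 4 occupied → index 1.
Insert 733: h=10, slot 10 empty → index 10.
Insert 138: h=4, h2=7, slot 4 occupied → index 11.
Insert 579: h=6, slot 6 empty → index 6.
Insert 944: h=4, h2=9, slot 4 occupied → index 0.
Insert 554: h=4, h2=3, slot 4 occupied → index 7.
Table: [944, 333, ∅, ∅, 255, ∅, 579, 554, ∅, ∅, 733, 138, 307]

138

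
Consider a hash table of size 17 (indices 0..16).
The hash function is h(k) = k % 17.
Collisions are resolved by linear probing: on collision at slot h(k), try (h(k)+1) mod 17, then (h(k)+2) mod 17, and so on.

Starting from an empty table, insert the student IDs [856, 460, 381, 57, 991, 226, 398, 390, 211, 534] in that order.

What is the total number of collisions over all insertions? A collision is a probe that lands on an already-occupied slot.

Insert 856: h=6, slot 6 empty → index 6.
Insert 460: h=1, slot 1 empty → index 1.
Insert 381: h=7, slot 7 empty → index 7.
Insert 57: h=6, slots 6,7 occupied → index 8.
Insert 991: h=5, slot 5 empty → index 5.
Insert 226: h=5, slots 5,6,7,8 occupied → index 9.
Insert 398: h=7, slots 7,8,9 occupied → index 10.
Insert 390: h=16, slot 16 empty → index 16.
Insert 211: h=7, slots 7,8,9,10 occupied → index 11.
Insert 534: h=7, slots 7,8,9,10,11 occupied → index 12.
Table: [—, 460, —, —, —, 991, 856, 381, 57, 226, 398, 211, 534, —, —, —, 390]

18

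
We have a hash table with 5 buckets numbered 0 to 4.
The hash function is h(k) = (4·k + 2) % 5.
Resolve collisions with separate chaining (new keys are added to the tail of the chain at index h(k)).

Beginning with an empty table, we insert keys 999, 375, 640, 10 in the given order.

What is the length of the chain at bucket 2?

Insert 999: h=3, bucket 3 empty → new chain.
Insert 375: h=2, bucket 2 empty → new chain.
Insert 640: h=2, bucket 2 nonempty → append to chain.
Insert 10: h=2, bucket 2 nonempty → append to chain.
Final buckets:
0: ∅
1: ∅
2: 375 -> 640 -> 10
3: 999
4: ∅

3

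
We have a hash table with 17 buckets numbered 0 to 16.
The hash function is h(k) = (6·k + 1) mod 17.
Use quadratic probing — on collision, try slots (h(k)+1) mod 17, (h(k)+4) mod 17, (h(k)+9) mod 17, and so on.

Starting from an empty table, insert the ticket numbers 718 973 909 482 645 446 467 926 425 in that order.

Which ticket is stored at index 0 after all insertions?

446

718 hashes to 8; slot 8 is free → place at 8.
973 hashes to 8; 8 taken → place at 9.
909 hashes to 15; slot 15 is free → place at 15.
482 hashes to 3; slot 3 is free → place at 3.
645 hashes to 12; slot 12 is free → place at 12.
446 hashes to 8; 8,9,12 taken → place at 0.
467 hashes to 15; 15 taken → place at 16.
926 hashes to 15; 15,16 taken → place at 2.
425 hashes to 1; slot 1 is free → place at 1.
Table: [446, 425, 926, 482, ∅, ∅, ∅, ∅, 718, 973, ∅, ∅, 645, ∅, ∅, 909, 467]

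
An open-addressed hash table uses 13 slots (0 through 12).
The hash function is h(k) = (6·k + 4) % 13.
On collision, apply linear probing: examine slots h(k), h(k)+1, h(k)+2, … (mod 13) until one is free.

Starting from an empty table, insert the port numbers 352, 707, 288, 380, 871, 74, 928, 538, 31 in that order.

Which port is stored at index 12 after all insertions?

538

Insert 352: h=10, slot 10 empty → index 10.
Insert 707: h=8, slot 8 empty → index 8.
Insert 288: h=3, slot 3 empty → index 3.
Insert 380: h=9, slot 9 empty → index 9.
Insert 871: h=4, slot 4 empty → index 4.
Insert 74: h=6, slot 6 empty → index 6.
Insert 928: h=8, slots 8,9,10 occupied → index 11.
Insert 538: h=8, slots 8,9,10,11 occupied → index 12.
Insert 31: h=8, slots 8,9,10,11,12 occupied → index 0.
Table: [31, -, -, 288, 871, -, 74, -, 707, 380, 352, 928, 538]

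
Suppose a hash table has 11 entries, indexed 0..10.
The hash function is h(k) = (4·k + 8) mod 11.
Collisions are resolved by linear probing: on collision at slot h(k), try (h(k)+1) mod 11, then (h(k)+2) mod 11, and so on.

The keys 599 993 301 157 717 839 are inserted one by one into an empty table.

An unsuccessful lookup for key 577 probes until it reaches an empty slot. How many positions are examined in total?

2

Insert 599: h=6, slot 6 empty => index 6.
Insert 993: h=9, slot 9 empty => index 9.
Insert 301: h=2, slot 2 empty => index 2.
Insert 157: h=9, slot 9 occupied => index 10.
Insert 717: h=5, slot 5 empty => index 5.
Insert 839: h=9, slots 9,10 occupied => index 0.
Table: [839, —, 301, —, —, 717, 599, —, —, 993, 157]
Lookup 577: h=6, probe 6,7 → slot 7 empty, not found.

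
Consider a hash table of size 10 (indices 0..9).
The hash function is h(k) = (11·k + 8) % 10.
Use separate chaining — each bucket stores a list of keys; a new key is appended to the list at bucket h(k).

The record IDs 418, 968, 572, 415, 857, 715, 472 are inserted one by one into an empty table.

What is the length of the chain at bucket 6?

2

418 -> bucket 6
968 -> bucket 6 (collision)
572 -> bucket 0
415 -> bucket 3
857 -> bucket 5
715 -> bucket 3 (collision)
472 -> bucket 0 (collision)
Final buckets:
0: 572 -> 472
1: .
2: .
3: 415 -> 715
4: .
5: 857
6: 418 -> 968
7: .
8: .
9: .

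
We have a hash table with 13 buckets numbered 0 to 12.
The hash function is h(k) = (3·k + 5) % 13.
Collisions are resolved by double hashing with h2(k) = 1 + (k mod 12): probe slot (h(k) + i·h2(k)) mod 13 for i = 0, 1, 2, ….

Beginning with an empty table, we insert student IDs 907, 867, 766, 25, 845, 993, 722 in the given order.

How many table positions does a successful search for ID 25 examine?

2

907 hashes to 9; slot 9 is free => place at 9.
867 hashes to 6; slot 6 is free => place at 6.
766 hashes to 2; slot 2 is free => place at 2.
25 hashes to 2, h2=2; 2 taken => place at 4.
845 hashes to 5; slot 5 is free => place at 5.
993 hashes to 7; slot 7 is free => place at 7.
722 hashes to 0; slot 0 is free => place at 0.
Table: [722, ∅, 766, ∅, 25, 845, 867, 993, ∅, 907, ∅, ∅, ∅]
Lookup 25: h=2, h2=2, probe 2,4 → found at 4.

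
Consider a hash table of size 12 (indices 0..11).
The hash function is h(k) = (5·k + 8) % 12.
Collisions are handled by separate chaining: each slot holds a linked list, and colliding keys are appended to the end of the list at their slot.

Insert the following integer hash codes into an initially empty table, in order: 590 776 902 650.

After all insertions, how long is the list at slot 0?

590 -> bucket 6
776 -> bucket 0
902 -> bucket 6 (collision)
650 -> bucket 6 (collision)
Final buckets:
0: 776
1: .
2: .
3: .
4: .
5: .
6: 590 -> 902 -> 650
7: .
8: .
9: .
10: .
11: .

1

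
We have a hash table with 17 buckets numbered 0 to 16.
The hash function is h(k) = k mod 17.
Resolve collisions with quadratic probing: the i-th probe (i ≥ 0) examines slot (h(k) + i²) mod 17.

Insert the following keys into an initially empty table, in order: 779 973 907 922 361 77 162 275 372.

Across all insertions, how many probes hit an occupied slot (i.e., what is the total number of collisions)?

4

779 hashes to 14; slot 14 is free => place at 14.
973 hashes to 4; slot 4 is free => place at 4.
907 hashes to 6; slot 6 is free => place at 6.
922 hashes to 4; 4 taken => place at 5.
361 hashes to 4; 4,5 taken => place at 8.
77 hashes to 9; slot 9 is free => place at 9.
162 hashes to 9; 9 taken => place at 10.
275 hashes to 3; slot 3 is free => place at 3.
372 hashes to 15; slot 15 is free => place at 15.
Table: [—, —, —, 275, 973, 922, 907, —, 361, 77, 162, —, —, —, 779, 372, —]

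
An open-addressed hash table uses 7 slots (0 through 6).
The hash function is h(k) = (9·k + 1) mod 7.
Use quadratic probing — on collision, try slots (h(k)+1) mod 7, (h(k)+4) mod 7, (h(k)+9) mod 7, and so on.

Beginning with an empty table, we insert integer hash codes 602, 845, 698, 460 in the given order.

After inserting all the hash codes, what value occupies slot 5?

602: h=1 => slot 1
845: h=4 => slot 4
698: h=4, probe 4,5 => slot 5
460: h=4, probe 4,5,1,6 => slot 6
Table: [-, 602, -, -, 845, 698, 460]

698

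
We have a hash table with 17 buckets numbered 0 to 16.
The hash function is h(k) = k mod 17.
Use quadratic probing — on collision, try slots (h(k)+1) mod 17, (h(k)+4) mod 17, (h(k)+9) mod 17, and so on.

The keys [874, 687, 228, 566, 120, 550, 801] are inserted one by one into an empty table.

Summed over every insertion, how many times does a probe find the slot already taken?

874 hashes to 7; slot 7 is free => place at 7.
687 hashes to 7; 7 taken => place at 8.
228 hashes to 7; 7,8 taken => place at 11.
566 hashes to 5; slot 5 is free => place at 5.
120 hashes to 1; slot 1 is free => place at 1.
550 hashes to 6; slot 6 is free => place at 6.
801 hashes to 2; slot 2 is free => place at 2.
Table: [_, 120, 801, _, _, 566, 550, 874, 687, _, _, 228, _, _, _, _, _]

3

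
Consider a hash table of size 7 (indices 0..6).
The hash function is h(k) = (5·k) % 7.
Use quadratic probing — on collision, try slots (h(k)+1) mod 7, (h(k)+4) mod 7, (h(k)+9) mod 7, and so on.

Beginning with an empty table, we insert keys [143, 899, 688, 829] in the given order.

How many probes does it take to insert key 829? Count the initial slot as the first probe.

143: h=1 → slot 1
899: h=1, probe 1,2 → slot 2
688: h=3 → slot 3
829: h=1, probe 1,2,5 → slot 5
Table: [_, 143, 899, 688, _, 829, _]

3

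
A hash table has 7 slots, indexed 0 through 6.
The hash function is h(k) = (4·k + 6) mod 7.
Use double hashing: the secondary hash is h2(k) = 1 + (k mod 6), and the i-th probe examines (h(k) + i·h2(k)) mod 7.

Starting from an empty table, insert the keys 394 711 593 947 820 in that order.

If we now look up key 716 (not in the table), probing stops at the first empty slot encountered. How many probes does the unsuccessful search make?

394: h=0 → slot 0
711: h=1 → slot 1
593: h=5 → slot 5
947: h=0, h2=6, probe 0,6 → slot 6
820: h=3 → slot 3
Table: [394, 711, -, 820, -, 593, 947]
Lookup 716: h=0, h2=3, probe 0,3,6,2 → slot 2 empty, not found.

4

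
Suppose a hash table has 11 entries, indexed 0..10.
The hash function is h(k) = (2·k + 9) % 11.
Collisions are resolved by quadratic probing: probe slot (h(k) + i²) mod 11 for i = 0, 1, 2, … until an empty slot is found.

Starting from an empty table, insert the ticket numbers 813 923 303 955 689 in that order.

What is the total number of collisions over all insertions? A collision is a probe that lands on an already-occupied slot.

813: h=7 → slot 7
923: h=7, probe 7,8 → slot 8
303: h=10 → slot 10
955: h=5 → slot 5
689: h=1 → slot 1
Table: [_, 689, _, _, _, 955, _, 813, 923, _, 303]

1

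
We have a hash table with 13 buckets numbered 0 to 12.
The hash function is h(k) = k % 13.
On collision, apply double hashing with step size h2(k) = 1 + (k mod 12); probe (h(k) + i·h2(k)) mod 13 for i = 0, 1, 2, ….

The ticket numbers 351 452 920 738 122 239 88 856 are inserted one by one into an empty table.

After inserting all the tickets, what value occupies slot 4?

738

351: h=0 → slot 0
452: h=10 → slot 10
920: h=10, h2=9, probe 10,6 → slot 6
738: h=10, h2=7, probe 10,4 → slot 4
122: h=5 → slot 5
239: h=5, h2=12, probe 5,4,3 → slot 3
88: h=10, h2=5, probe 10,2 → slot 2
856: h=11 → slot 11
Table: [351, —, 88, 239, 738, 122, 920, —, —, —, 452, 856, —]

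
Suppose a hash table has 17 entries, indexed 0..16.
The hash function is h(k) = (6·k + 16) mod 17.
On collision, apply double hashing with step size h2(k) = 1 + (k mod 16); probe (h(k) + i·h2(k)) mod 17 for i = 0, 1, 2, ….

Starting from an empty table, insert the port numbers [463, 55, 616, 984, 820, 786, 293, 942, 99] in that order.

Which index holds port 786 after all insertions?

463 hashes to 6; slot 6 is free → place at 6.
55 hashes to 6, h2=8; 6 taken → place at 14.
616 hashes to 6, h2=9; 6 taken → place at 15.
984 hashes to 4; slot 4 is free → place at 4.
820 hashes to 6, h2=5; 6 taken → place at 11.
786 hashes to 6, h2=3; 6 taken → place at 9.
293 hashes to 6, h2=6; 6 taken → place at 12.
942 hashes to 7; slot 7 is free → place at 7.
99 hashes to 15, h2=4; 15 taken → place at 2.
Table: [—, —, 99, —, 984, —, 463, 942, —, 786, —, 820, 293, —, 55, 616, —]

9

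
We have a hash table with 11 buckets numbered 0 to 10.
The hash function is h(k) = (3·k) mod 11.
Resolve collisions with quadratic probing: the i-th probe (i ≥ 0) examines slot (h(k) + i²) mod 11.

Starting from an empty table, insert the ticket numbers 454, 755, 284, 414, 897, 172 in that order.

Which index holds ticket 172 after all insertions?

3

454: h=9 -> slot 9
755: h=10 -> slot 10
284: h=5 -> slot 5
414: h=10, probe 10,0 -> slot 0
897: h=7 -> slot 7
172: h=10, probe 10,0,3 -> slot 3
Table: [414, _, _, 172, _, 284, _, 897, _, 454, 755]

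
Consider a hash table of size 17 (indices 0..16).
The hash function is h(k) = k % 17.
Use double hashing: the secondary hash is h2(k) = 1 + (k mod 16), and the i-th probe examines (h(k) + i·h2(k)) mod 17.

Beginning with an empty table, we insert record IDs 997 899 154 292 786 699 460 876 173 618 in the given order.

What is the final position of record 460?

14

997 hashes to 11; slot 11 is free → place at 11.
899 hashes to 15; slot 15 is free → place at 15.
154 hashes to 1; slot 1 is free → place at 1.
292 hashes to 3; slot 3 is free → place at 3.
786 hashes to 4; slot 4 is free → place at 4.
699 hashes to 2; slot 2 is free → place at 2.
460 hashes to 1, h2=13; 1 taken → place at 14.
876 hashes to 9; slot 9 is free → place at 9.
173 hashes to 3, h2=14; 3 taken → place at 0.
618 hashes to 6; slot 6 is free → place at 6.
Table: [173, 154, 699, 292, 786, ., 618, ., ., 876, ., 997, ., ., 460, 899, .]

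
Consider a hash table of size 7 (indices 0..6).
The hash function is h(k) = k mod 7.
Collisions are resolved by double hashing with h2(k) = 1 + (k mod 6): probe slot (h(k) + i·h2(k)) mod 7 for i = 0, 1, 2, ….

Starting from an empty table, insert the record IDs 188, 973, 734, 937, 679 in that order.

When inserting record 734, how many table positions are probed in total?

188: h=6 -> slot 6
973: h=0 -> slot 0
734: h=6, h2=3, probe 6,2 -> slot 2
937: h=6, h2=2, probe 6,1 -> slot 1
679: h=0, h2=2, probe 0,2,4 -> slot 4
Table: [973, 937, 734, ∅, 679, ∅, 188]

2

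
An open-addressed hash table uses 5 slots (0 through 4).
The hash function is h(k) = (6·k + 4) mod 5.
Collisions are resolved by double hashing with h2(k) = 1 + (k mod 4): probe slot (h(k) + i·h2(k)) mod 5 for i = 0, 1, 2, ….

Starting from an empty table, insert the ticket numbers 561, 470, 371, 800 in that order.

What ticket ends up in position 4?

470

Insert 561: h=0, slot 0 empty => index 0.
Insert 470: h=4, slot 4 empty => index 4.
Insert 371: h=0, h2=4, slots 0,4 occupied => index 3.
Insert 800: h=4, h2=1, slots 4,0 occupied => index 1.
Table: [561, 800, —, 371, 470]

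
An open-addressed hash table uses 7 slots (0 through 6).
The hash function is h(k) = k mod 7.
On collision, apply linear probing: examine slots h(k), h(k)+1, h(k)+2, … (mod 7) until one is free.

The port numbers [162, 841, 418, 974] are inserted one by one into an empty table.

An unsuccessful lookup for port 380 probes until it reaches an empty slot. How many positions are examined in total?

162: h=1 -> slot 1
841: h=1, probe 1,2 -> slot 2
418: h=5 -> slot 5
974: h=1, probe 1,2,3 -> slot 3
Table: [_, 162, 841, 974, _, 418, _]
Lookup 380: h=2, probe 2,3,4 → slot 4 empty, not found.

3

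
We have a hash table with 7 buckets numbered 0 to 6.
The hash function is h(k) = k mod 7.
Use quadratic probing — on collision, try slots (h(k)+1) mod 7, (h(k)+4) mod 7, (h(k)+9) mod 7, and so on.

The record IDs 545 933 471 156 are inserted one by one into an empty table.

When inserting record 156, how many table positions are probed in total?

545 hashes to 6; slot 6 is free -> place at 6.
933 hashes to 2; slot 2 is free -> place at 2.
471 hashes to 2; 2 taken -> place at 3.
156 hashes to 2; 2,3,6 taken -> place at 4.
Table: [_, _, 933, 471, 156, _, 545]

4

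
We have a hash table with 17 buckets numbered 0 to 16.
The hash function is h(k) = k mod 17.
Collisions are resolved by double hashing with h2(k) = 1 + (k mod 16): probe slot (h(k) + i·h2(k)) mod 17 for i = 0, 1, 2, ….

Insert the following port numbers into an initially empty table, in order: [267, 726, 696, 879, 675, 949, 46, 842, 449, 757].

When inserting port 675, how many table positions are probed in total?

Insert 267: h=12, slot 12 empty → index 12.
Insert 726: h=12, h2=7, slot 12 occupied → index 2.
Insert 696: h=16, slot 16 empty → index 16.
Insert 879: h=12, h2=16, slot 12 occupied → index 11.
Insert 675: h=12, h2=4, slots 12,16 occupied → index 3.
Insert 949: h=14, slot 14 empty → index 14.
Insert 46: h=12, h2=15, slot 12 occupied → index 10.
Insert 842: h=9, slot 9 empty → index 9.
Insert 449: h=7, slot 7 empty → index 7.
Insert 757: h=9, h2=6, slot 9 occupied → index 15.
Table: [., ., 726, 675, ., ., ., 449, ., 842, 46, 879, 267, ., 949, 757, 696]

3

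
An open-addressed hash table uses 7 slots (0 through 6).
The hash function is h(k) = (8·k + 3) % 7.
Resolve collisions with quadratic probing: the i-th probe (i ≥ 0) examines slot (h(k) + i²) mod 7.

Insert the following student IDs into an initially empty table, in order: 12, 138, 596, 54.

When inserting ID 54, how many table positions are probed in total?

3

12: h=1 -> slot 1
138: h=1, probe 1,2 -> slot 2
596: h=4 -> slot 4
54: h=1, probe 1,2,5 -> slot 5
Table: [_, 12, 138, _, 596, 54, _]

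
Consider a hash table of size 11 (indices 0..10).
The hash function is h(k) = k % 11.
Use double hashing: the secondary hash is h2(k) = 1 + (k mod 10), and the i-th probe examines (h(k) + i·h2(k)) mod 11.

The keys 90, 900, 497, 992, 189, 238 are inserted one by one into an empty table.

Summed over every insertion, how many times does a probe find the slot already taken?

3

Insert 90: h=2, slot 2 empty → index 2.
Insert 900: h=9, slot 9 empty → index 9.
Insert 497: h=2, h2=8, slot 2 occupied → index 10.
Insert 992: h=2, h2=3, slot 2 occupied → index 5.
Insert 189: h=2, h2=10, slot 2 occupied → index 1.
Insert 238: h=7, slot 7 empty → index 7.
Table: [_, 189, 90, _, _, 992, _, 238, _, 900, 497]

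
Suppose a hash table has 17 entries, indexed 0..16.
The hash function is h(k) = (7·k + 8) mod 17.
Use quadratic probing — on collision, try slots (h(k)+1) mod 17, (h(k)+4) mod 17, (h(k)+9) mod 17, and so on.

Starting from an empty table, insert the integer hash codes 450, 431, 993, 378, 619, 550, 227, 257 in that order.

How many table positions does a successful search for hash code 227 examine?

450: h=13 -> slot 13
431: h=16 -> slot 16
993: h=6 -> slot 6
378: h=2 -> slot 2
619: h=6, probe 6,7 -> slot 7
550: h=16, probe 16,0 -> slot 0
227: h=16, probe 16,0,3 -> slot 3
257: h=5 -> slot 5
Table: [550, ., 378, 227, ., 257, 993, 619, ., ., ., ., ., 450, ., ., 431]
Lookup 227: h=16, probe 16,0,3 → found at 3.

3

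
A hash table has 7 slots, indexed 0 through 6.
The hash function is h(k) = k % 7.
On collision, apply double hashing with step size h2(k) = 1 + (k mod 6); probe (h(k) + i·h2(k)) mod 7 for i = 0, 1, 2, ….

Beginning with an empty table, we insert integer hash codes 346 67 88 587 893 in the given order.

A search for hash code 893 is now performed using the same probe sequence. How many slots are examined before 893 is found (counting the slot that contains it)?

4

346: h=3 -> slot 3
67: h=4 -> slot 4
88: h=4, h2=5, probe 4,2 -> slot 2
587: h=6 -> slot 6
893: h=4, h2=6, probe 4,3,2,1 -> slot 1
Table: [∅, 893, 88, 346, 67, ∅, 587]
Lookup 893: h=4, h2=6, probe 4,3,2,1 → found at 1.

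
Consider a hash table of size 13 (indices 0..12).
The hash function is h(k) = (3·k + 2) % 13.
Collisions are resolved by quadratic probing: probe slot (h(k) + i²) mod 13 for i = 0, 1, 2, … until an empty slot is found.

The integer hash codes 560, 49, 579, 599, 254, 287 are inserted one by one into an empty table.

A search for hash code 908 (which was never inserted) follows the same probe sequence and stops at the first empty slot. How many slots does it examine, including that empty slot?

560 hashes to 5; slot 5 is free -> place at 5.
49 hashes to 6; slot 6 is free -> place at 6.
579 hashes to 10; slot 10 is free -> place at 10.
599 hashes to 5; 5,6 taken -> place at 9.
254 hashes to 10; 10 taken -> place at 11.
287 hashes to 5; 5,6,9 taken -> place at 1.
Table: [-, 287, -, -, -, 560, 49, -, -, 599, 579, 254, -]
Lookup 908: h=9, probe 9,10,0 → slot 0 empty, not found.

3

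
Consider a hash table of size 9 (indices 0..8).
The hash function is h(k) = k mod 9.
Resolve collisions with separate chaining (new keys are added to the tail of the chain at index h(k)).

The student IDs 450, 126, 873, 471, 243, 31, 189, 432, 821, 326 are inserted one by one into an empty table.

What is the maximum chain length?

6

Insert 450: h=0, bucket 0 empty -> new chain.
Insert 126: h=0, bucket 0 nonempty -> append to chain.
Insert 873: h=0, bucket 0 nonempty -> append to chain.
Insert 471: h=3, bucket 3 empty -> new chain.
Insert 243: h=0, bucket 0 nonempty -> append to chain.
Insert 31: h=4, bucket 4 empty -> new chain.
Insert 189: h=0, bucket 0 nonempty -> append to chain.
Insert 432: h=0, bucket 0 nonempty -> append to chain.
Insert 821: h=2, bucket 2 empty -> new chain.
Insert 326: h=2, bucket 2 nonempty -> append to chain.
Final buckets:
0: 450 -> 126 -> 873 -> 243 -> 189 -> 432
1: _
2: 821 -> 326
3: 471
4: 31
5: _
6: _
7: _
8: _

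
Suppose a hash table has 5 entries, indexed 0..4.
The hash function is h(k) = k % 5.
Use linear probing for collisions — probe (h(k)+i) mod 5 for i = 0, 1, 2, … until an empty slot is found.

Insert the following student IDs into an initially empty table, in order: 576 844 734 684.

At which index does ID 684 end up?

2

Insert 576: h=1, slot 1 empty => index 1.
Insert 844: h=4, slot 4 empty => index 4.
Insert 734: h=4, slot 4 occupied => index 0.
Insert 684: h=4, slots 4,0,1 occupied => index 2.
Table: [734, 576, 684, ∅, 844]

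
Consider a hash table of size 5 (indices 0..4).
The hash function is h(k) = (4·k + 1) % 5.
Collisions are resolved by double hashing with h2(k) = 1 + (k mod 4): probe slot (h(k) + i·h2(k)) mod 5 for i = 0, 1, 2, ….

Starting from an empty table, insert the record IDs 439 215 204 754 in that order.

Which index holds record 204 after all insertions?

3

439 hashes to 2; slot 2 is free => place at 2.
215 hashes to 1; slot 1 is free => place at 1.
204 hashes to 2, h2=1; 2 taken => place at 3.
754 hashes to 2, h2=3; 2 taken => place at 0.
Table: [754, 215, 439, 204, .]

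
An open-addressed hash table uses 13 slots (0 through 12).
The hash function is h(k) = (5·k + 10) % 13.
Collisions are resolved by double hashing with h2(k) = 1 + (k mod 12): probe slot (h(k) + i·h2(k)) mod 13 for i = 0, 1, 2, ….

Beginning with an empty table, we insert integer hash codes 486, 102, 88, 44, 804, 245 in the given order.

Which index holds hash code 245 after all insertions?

486: h=9 => slot 9
102: h=0 => slot 0
88: h=8 => slot 8
44: h=9, h2=9, probe 9,5 => slot 5
804: h=0, h2=1, probe 0,1 => slot 1
245: h=0, h2=6, probe 0,6 => slot 6
Table: [102, 804, _, _, _, 44, 245, _, 88, 486, _, _, _]

6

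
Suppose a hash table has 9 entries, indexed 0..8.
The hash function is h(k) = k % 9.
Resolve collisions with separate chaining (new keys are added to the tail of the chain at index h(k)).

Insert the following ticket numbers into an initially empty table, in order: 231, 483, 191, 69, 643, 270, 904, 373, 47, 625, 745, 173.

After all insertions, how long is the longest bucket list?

231 -> bucket 6
483 -> bucket 6 (collision)
191 -> bucket 2
69 -> bucket 6 (collision)
643 -> bucket 4
270 -> bucket 0
904 -> bucket 4 (collision)
373 -> bucket 4 (collision)
47 -> bucket 2 (collision)
625 -> bucket 4 (collision)
745 -> bucket 7
173 -> bucket 2 (collision)
Final buckets:
0: 270
1: _
2: 191 -> 47 -> 173
3: _
4: 643 -> 904 -> 373 -> 625
5: _
6: 231 -> 483 -> 69
7: 745
8: _

4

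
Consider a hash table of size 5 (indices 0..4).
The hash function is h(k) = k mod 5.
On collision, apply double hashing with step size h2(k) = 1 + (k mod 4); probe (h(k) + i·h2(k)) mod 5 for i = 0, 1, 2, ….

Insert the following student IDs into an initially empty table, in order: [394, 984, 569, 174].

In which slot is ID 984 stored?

Insert 394: h=4, slot 4 empty → index 4.
Insert 984: h=4, h2=1, slot 4 occupied → index 0.
Insert 569: h=4, h2=2, slot 4 occupied → index 1.
Insert 174: h=4, h2=3, slot 4 occupied → index 2.
Table: [984, 569, 174, -, 394]

0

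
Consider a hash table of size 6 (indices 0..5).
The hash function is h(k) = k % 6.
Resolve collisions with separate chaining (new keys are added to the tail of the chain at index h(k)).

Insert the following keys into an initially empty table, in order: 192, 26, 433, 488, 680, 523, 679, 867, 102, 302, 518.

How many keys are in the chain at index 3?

Insert 192: h=0, bucket 0 empty -> new chain.
Insert 26: h=2, bucket 2 empty -> new chain.
Insert 433: h=1, bucket 1 empty -> new chain.
Insert 488: h=2, bucket 2 nonempty -> append to chain.
Insert 680: h=2, bucket 2 nonempty -> append to chain.
Insert 523: h=1, bucket 1 nonempty -> append to chain.
Insert 679: h=1, bucket 1 nonempty -> append to chain.
Insert 867: h=3, bucket 3 empty -> new chain.
Insert 102: h=0, bucket 0 nonempty -> append to chain.
Insert 302: h=2, bucket 2 nonempty -> append to chain.
Insert 518: h=2, bucket 2 nonempty -> append to chain.
Final buckets:
0: 192 -> 102
1: 433 -> 523 -> 679
2: 26 -> 488 -> 680 -> 302 -> 518
3: 867
4: -
5: -

1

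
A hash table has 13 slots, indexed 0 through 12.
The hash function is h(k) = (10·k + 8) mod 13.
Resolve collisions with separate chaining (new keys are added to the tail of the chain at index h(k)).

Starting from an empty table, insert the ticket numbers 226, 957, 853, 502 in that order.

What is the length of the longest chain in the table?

Insert 226: h=6, bucket 6 empty -> new chain.
Insert 957: h=10, bucket 10 empty -> new chain.
Insert 853: h=10, bucket 10 nonempty -> append to chain.
Insert 502: h=10, bucket 10 nonempty -> append to chain.
Final buckets:
0: ∅
1: ∅
2: ∅
3: ∅
4: ∅
5: ∅
6: 226
7: ∅
8: ∅
9: ∅
10: 957 -> 853 -> 502
11: ∅
12: ∅

3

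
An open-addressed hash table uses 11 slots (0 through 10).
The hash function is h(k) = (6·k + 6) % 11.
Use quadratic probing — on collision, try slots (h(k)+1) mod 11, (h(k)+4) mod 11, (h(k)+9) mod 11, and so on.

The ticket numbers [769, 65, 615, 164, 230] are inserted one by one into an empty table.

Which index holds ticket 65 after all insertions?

769: h=0 → slot 0
65: h=0, probe 0,1 → slot 1
615: h=0, probe 0,1,4 → slot 4
164: h=0, probe 0,1,4,9 → slot 9
230: h=0, probe 0,1,4,9,5 → slot 5
Table: [769, 65, ., ., 615, 230, ., ., ., 164, .]

1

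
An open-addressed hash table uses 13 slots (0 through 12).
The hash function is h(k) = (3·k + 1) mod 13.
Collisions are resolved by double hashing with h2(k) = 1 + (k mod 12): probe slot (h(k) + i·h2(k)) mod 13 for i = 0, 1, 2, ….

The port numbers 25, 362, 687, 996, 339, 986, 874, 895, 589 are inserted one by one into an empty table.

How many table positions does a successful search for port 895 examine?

25: h=11 → slot 11
362: h=8 → slot 8
687: h=8, h2=4, probe 8,12 → slot 12
996: h=12, h2=1, probe 12,0 → slot 0
339: h=4 → slot 4
986: h=8, h2=3, probe 8,11,1 → slot 1
874: h=10 → slot 10
895: h=8, h2=8, probe 8,3 → slot 3
589: h=0, h2=2, probe 0,2 → slot 2
Table: [996, 986, 589, 895, 339, ∅, ∅, ∅, 362, ∅, 874, 25, 687]
Lookup 895: h=8, h2=8, probe 8,3 → found at 3.

2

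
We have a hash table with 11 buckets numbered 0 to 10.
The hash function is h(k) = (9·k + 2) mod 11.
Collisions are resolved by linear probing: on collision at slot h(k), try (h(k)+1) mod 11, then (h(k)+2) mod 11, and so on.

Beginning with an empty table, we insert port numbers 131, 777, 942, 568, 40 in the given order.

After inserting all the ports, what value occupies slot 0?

131 hashes to 4; slot 4 is free => place at 4.
777 hashes to 10; slot 10 is free => place at 10.
942 hashes to 10; 10 taken => place at 0.
568 hashes to 10; 10,0 taken => place at 1.
40 hashes to 10; 10,0,1 taken => place at 2.
Table: [942, 568, 40, ∅, 131, ∅, ∅, ∅, ∅, ∅, 777]

942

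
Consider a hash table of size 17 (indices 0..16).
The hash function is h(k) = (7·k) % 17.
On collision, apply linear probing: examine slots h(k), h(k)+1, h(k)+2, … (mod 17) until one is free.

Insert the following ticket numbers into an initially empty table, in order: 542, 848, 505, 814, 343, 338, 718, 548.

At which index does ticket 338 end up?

7

Insert 542: h=3, slot 3 empty → index 3.
Insert 848: h=3, slot 3 occupied → index 4.
Insert 505: h=16, slot 16 empty → index 16.
Insert 814: h=3, slots 3,4 occupied → index 5.
Insert 343: h=4, slots 4,5 occupied → index 6.
Insert 338: h=3, slots 3,4,5,6 occupied → index 7.
Insert 718: h=11, slot 11 empty → index 11.
Insert 548: h=11, slot 11 occupied → index 12.
Table: [—, —, —, 542, 848, 814, 343, 338, —, —, —, 718, 548, —, —, —, 505]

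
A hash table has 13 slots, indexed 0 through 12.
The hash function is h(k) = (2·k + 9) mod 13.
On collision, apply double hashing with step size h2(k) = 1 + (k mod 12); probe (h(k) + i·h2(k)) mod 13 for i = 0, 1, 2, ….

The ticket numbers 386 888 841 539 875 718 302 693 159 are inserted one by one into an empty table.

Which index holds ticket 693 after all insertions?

386 hashes to 1; slot 1 is free => place at 1.
888 hashes to 4; slot 4 is free => place at 4.
841 hashes to 1, h2=2; 1 taken => place at 3.
539 hashes to 8; slot 8 is free => place at 8.
875 hashes to 4, h2=12; 4,3 taken => place at 2.
718 hashes to 2, h2=11; 2 taken => place at 0.
302 hashes to 2, h2=3; 2 taken => place at 5.
693 hashes to 4, h2=10; 4,1 taken => place at 11.
159 hashes to 2, h2=4; 2 taken => place at 6.
Table: [718, 386, 875, 841, 888, 302, 159, ∅, 539, ∅, ∅, 693, ∅]

11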